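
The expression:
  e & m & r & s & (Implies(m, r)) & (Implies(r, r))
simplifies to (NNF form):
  e & m & r & s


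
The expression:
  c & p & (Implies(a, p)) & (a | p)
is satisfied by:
  {c: True, p: True}


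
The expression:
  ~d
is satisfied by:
  {d: False}


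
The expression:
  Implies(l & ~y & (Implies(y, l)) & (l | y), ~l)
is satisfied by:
  {y: True, l: False}
  {l: False, y: False}
  {l: True, y: True}


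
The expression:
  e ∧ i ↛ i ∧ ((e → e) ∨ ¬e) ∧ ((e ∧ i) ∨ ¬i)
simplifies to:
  False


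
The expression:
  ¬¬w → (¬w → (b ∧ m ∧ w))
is always true.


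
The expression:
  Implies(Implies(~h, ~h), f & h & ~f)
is never true.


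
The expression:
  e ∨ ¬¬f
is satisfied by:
  {e: True, f: True}
  {e: True, f: False}
  {f: True, e: False}


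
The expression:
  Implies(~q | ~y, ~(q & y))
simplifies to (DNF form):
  True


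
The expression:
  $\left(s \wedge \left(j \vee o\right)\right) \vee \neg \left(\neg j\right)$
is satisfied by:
  {o: True, j: True, s: True}
  {o: True, j: True, s: False}
  {j: True, s: True, o: False}
  {j: True, s: False, o: False}
  {o: True, s: True, j: False}


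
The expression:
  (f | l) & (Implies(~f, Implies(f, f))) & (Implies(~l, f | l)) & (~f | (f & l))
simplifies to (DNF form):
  l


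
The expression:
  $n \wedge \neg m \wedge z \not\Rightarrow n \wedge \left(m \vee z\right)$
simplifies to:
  $\text{False}$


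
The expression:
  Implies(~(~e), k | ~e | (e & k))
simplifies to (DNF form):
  k | ~e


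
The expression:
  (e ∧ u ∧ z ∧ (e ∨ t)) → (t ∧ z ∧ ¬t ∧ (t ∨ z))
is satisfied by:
  {u: False, e: False, z: False}
  {z: True, u: False, e: False}
  {e: True, u: False, z: False}
  {z: True, e: True, u: False}
  {u: True, z: False, e: False}
  {z: True, u: True, e: False}
  {e: True, u: True, z: False}


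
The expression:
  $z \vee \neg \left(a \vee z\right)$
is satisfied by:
  {z: True, a: False}
  {a: False, z: False}
  {a: True, z: True}


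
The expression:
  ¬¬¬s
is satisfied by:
  {s: False}


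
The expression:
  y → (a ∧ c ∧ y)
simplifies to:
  (a ∧ c) ∨ ¬y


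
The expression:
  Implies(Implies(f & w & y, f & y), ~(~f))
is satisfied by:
  {f: True}


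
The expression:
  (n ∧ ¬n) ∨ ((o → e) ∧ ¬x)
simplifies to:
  ¬x ∧ (e ∨ ¬o)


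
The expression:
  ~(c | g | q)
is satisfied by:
  {q: False, g: False, c: False}


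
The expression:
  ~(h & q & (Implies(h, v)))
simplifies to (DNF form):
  ~h | ~q | ~v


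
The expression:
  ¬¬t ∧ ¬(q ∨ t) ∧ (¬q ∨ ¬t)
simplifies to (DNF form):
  False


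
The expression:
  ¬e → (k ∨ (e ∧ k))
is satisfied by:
  {k: True, e: True}
  {k: True, e: False}
  {e: True, k: False}


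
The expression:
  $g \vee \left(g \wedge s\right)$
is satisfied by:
  {g: True}


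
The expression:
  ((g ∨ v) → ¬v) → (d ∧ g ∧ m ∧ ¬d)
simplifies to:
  v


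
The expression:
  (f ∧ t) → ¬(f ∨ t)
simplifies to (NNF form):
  ¬f ∨ ¬t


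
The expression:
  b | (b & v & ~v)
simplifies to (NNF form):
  b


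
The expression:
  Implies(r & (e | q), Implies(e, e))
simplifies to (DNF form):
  True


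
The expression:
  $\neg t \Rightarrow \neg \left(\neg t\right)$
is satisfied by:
  {t: True}


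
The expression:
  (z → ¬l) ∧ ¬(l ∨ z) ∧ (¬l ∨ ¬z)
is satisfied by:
  {z: False, l: False}


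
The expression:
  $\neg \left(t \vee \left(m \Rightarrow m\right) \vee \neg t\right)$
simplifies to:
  $\text{False}$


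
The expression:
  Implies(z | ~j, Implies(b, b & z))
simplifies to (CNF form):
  j | z | ~b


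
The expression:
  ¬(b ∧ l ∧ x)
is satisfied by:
  {l: False, x: False, b: False}
  {b: True, l: False, x: False}
  {x: True, l: False, b: False}
  {b: True, x: True, l: False}
  {l: True, b: False, x: False}
  {b: True, l: True, x: False}
  {x: True, l: True, b: False}


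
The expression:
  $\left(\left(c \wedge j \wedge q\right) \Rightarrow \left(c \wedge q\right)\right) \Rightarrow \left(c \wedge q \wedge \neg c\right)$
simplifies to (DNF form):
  $\text{False}$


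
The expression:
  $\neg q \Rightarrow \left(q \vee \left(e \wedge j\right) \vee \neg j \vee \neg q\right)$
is always true.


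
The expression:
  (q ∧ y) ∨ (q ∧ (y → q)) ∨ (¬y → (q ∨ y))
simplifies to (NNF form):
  q ∨ y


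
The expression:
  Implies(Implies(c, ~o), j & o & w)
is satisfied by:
  {c: True, w: True, j: True, o: True}
  {c: True, w: True, o: True, j: False}
  {c: True, j: True, o: True, w: False}
  {c: True, o: True, j: False, w: False}
  {w: True, j: True, o: True, c: False}


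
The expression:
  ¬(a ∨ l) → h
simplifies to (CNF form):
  a ∨ h ∨ l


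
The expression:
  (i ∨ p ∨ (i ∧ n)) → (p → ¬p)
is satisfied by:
  {p: False}


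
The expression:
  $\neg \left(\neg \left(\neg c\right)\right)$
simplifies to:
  $\neg c$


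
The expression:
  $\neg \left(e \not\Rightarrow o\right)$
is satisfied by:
  {o: True, e: False}
  {e: False, o: False}
  {e: True, o: True}


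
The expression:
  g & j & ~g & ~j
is never true.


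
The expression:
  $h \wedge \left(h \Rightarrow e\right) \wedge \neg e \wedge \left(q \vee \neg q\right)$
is never true.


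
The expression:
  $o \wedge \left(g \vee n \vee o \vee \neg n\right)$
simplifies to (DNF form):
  $o$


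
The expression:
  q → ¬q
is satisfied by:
  {q: False}


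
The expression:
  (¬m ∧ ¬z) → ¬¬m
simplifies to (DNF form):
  m ∨ z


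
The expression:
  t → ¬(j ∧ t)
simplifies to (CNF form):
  ¬j ∨ ¬t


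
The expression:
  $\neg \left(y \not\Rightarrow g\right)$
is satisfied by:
  {g: True, y: False}
  {y: False, g: False}
  {y: True, g: True}


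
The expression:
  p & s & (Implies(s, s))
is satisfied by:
  {p: True, s: True}


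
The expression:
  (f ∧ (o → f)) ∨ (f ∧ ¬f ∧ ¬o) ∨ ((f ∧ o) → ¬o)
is always true.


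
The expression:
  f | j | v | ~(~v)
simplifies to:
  f | j | v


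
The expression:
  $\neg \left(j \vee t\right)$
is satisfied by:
  {t: False, j: False}


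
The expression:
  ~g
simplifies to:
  ~g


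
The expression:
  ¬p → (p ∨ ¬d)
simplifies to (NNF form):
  p ∨ ¬d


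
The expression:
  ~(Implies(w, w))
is never true.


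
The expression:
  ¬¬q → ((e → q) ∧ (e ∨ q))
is always true.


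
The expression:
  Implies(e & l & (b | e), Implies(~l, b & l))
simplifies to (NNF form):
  True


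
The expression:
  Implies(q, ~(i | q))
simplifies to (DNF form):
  ~q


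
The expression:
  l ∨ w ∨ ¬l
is always true.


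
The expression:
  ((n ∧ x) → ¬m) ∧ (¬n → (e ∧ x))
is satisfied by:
  {n: True, e: True, m: False, x: False}
  {n: True, e: False, m: False, x: False}
  {n: True, x: True, e: True, m: False}
  {n: True, x: True, e: False, m: False}
  {n: True, m: True, e: True, x: False}
  {n: True, m: True, e: False, x: False}
  {m: False, x: True, e: True, n: False}
  {m: True, x: True, e: True, n: False}


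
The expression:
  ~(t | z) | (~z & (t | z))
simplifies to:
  ~z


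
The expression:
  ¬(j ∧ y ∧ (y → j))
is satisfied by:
  {y: False, j: False}
  {j: True, y: False}
  {y: True, j: False}


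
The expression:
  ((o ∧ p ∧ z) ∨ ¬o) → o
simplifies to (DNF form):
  o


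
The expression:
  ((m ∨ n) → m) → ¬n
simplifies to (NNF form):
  ¬m ∨ ¬n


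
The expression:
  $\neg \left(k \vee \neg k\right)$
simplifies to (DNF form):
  $\text{False}$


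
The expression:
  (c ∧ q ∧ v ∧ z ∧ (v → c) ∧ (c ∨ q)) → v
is always true.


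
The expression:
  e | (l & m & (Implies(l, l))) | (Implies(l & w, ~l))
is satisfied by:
  {m: True, e: True, l: False, w: False}
  {m: True, l: False, e: False, w: False}
  {e: True, m: False, l: False, w: False}
  {m: False, l: False, e: False, w: False}
  {w: True, m: True, e: True, l: False}
  {w: True, m: True, l: False, e: False}
  {w: True, e: True, m: False, l: False}
  {w: True, m: False, l: False, e: False}
  {m: True, l: True, e: True, w: False}
  {m: True, l: True, w: False, e: False}
  {l: True, e: True, w: False, m: False}
  {l: True, w: False, e: False, m: False}
  {m: True, l: True, w: True, e: True}
  {m: True, l: True, w: True, e: False}
  {l: True, w: True, e: True, m: False}


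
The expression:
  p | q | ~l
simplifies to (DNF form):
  p | q | ~l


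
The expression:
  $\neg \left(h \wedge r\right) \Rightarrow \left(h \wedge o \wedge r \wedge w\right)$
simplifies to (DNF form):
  $h \wedge r$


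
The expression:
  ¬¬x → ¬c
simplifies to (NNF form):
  ¬c ∨ ¬x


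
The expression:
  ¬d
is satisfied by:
  {d: False}


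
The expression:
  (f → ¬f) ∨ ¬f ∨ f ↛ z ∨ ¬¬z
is always true.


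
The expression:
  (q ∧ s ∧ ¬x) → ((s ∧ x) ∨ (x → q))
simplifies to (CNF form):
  True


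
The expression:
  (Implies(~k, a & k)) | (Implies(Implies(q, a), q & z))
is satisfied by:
  {k: True, q: True, z: True, a: False}
  {k: True, q: True, z: False, a: False}
  {k: True, q: True, a: True, z: True}
  {k: True, q: True, a: True, z: False}
  {k: True, z: True, a: False, q: False}
  {k: True, z: False, a: False, q: False}
  {k: True, a: True, z: True, q: False}
  {k: True, a: True, z: False, q: False}
  {q: True, z: True, a: False, k: False}
  {q: True, z: False, a: False, k: False}
  {q: True, a: True, z: True, k: False}


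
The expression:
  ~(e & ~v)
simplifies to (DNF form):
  v | ~e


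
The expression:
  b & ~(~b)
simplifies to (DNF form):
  b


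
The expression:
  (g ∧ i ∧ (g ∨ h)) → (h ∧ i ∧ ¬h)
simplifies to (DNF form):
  ¬g ∨ ¬i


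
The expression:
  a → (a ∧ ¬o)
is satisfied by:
  {o: False, a: False}
  {a: True, o: False}
  {o: True, a: False}


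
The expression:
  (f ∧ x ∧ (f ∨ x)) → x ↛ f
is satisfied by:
  {x: False, f: False}
  {f: True, x: False}
  {x: True, f: False}


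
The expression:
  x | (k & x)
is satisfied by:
  {x: True}


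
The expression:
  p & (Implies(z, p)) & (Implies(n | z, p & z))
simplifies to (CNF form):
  p & (z | ~n)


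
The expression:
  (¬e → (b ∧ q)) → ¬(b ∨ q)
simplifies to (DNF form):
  (¬b ∧ ¬e) ∨ (¬b ∧ ¬q) ∨ (¬e ∧ ¬q)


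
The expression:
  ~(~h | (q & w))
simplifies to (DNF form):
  (h & ~q) | (h & ~w)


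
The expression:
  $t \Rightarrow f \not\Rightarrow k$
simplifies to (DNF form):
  $\left(f \wedge \neg k\right) \vee \neg t$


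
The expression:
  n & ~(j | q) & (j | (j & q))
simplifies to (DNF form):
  False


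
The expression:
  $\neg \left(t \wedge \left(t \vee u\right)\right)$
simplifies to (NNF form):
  $\neg t$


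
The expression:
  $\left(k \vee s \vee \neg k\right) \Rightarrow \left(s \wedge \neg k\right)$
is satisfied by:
  {s: True, k: False}


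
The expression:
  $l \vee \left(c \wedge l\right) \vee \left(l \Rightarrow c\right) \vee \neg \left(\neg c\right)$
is always true.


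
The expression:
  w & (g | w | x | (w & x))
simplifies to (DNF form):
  w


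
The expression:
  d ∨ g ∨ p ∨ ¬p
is always true.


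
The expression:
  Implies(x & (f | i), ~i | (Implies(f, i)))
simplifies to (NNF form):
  True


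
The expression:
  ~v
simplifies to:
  ~v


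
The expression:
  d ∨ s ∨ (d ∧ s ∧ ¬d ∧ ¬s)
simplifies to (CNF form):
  d ∨ s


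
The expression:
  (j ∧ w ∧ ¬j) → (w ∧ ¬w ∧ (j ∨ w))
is always true.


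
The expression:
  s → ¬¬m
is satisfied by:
  {m: True, s: False}
  {s: False, m: False}
  {s: True, m: True}


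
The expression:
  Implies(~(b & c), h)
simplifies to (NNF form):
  h | (b & c)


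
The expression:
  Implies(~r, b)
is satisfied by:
  {r: True, b: True}
  {r: True, b: False}
  {b: True, r: False}


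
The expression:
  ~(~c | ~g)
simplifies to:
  c & g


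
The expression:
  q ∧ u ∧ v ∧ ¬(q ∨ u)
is never true.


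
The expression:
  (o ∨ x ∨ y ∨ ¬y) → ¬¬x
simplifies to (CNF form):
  x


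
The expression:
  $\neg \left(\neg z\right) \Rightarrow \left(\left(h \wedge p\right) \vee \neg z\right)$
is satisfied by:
  {p: True, h: True, z: False}
  {p: True, h: False, z: False}
  {h: True, p: False, z: False}
  {p: False, h: False, z: False}
  {z: True, p: True, h: True}


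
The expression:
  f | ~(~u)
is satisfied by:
  {u: True, f: True}
  {u: True, f: False}
  {f: True, u: False}


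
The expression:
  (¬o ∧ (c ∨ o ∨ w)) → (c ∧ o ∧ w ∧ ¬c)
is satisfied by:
  {o: True, c: False, w: False}
  {o: True, w: True, c: False}
  {o: True, c: True, w: False}
  {o: True, w: True, c: True}
  {w: False, c: False, o: False}


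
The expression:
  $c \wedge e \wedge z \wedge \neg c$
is never true.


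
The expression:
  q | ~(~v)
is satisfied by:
  {q: True, v: True}
  {q: True, v: False}
  {v: True, q: False}


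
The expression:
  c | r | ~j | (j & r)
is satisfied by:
  {r: True, c: True, j: False}
  {r: True, c: False, j: False}
  {c: True, r: False, j: False}
  {r: False, c: False, j: False}
  {r: True, j: True, c: True}
  {r: True, j: True, c: False}
  {j: True, c: True, r: False}


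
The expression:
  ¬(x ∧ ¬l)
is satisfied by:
  {l: True, x: False}
  {x: False, l: False}
  {x: True, l: True}


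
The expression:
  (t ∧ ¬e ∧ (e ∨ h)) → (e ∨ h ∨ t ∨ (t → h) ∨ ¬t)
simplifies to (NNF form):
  True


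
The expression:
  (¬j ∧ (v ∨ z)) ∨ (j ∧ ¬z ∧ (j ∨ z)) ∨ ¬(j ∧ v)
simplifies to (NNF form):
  ¬j ∨ ¬v ∨ ¬z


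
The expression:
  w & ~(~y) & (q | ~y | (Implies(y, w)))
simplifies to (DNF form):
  w & y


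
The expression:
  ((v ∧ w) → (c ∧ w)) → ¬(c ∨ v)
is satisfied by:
  {w: True, v: False, c: False}
  {v: False, c: False, w: False}
  {w: True, v: True, c: False}


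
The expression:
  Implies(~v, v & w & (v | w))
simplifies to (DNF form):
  v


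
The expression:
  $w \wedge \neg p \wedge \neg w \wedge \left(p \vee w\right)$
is never true.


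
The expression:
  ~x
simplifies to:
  ~x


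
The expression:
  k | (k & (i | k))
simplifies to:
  k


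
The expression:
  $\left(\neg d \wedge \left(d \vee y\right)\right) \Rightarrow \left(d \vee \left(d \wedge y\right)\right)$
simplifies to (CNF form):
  $d \vee \neg y$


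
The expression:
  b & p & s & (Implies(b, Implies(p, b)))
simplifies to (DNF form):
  b & p & s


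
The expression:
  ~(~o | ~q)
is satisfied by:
  {o: True, q: True}


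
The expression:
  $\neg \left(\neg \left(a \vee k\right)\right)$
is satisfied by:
  {a: True, k: True}
  {a: True, k: False}
  {k: True, a: False}


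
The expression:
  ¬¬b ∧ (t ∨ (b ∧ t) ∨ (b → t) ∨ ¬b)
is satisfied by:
  {t: True, b: True}


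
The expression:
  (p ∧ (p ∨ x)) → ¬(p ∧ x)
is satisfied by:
  {p: False, x: False}
  {x: True, p: False}
  {p: True, x: False}


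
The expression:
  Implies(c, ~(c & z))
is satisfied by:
  {c: False, z: False}
  {z: True, c: False}
  {c: True, z: False}


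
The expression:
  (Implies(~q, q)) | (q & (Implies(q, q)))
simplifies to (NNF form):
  q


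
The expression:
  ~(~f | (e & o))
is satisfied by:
  {f: True, e: False, o: False}
  {o: True, f: True, e: False}
  {e: True, f: True, o: False}


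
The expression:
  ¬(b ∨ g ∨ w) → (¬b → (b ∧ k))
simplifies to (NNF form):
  b ∨ g ∨ w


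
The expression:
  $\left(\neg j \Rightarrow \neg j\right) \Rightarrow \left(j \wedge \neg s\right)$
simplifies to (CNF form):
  $j \wedge \neg s$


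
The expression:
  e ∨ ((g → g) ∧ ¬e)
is always true.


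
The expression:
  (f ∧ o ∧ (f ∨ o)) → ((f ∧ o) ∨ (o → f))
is always true.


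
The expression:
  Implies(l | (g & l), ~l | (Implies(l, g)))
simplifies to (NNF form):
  g | ~l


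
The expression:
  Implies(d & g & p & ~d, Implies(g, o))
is always true.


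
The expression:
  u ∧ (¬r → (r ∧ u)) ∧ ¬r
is never true.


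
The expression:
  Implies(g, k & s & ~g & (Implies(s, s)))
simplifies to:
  ~g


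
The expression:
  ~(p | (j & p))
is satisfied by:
  {p: False}


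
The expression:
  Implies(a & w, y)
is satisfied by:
  {y: True, w: False, a: False}
  {w: False, a: False, y: False}
  {y: True, a: True, w: False}
  {a: True, w: False, y: False}
  {y: True, w: True, a: False}
  {w: True, y: False, a: False}
  {y: True, a: True, w: True}


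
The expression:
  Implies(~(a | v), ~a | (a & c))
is always true.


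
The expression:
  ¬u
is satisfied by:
  {u: False}


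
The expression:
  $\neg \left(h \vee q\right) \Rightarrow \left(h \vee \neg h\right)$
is always true.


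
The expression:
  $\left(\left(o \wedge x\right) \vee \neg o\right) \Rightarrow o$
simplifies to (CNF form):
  $o$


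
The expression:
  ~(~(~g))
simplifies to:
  ~g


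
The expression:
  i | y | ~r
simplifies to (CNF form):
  i | y | ~r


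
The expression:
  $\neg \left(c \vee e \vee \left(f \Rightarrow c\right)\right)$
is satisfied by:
  {f: True, e: False, c: False}


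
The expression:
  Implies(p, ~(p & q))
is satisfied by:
  {p: False, q: False}
  {q: True, p: False}
  {p: True, q: False}


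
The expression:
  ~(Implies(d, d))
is never true.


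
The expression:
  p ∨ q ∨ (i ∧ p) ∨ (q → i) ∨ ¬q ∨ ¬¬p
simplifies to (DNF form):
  True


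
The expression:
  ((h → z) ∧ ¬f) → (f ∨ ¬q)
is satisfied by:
  {f: True, h: True, q: False, z: False}
  {f: True, h: False, q: False, z: False}
  {z: True, f: True, h: True, q: False}
  {z: True, f: True, h: False, q: False}
  {h: True, z: False, f: False, q: False}
  {z: False, h: False, f: False, q: False}
  {z: True, h: True, f: False, q: False}
  {z: True, h: False, f: False, q: False}
  {q: True, f: True, h: True, z: False}
  {q: True, f: True, h: False, z: False}
  {z: True, q: True, f: True, h: True}
  {z: True, q: True, f: True, h: False}
  {q: True, h: True, f: False, z: False}


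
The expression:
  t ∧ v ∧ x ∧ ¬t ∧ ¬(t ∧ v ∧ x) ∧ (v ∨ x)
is never true.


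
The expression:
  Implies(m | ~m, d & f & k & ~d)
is never true.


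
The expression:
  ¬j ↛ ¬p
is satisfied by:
  {p: True, j: False}


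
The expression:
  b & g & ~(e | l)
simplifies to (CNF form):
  b & g & ~e & ~l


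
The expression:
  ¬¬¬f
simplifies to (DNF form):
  ¬f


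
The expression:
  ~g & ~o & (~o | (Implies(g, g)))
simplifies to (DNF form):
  ~g & ~o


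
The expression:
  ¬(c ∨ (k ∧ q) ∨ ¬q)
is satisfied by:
  {q: True, k: False, c: False}


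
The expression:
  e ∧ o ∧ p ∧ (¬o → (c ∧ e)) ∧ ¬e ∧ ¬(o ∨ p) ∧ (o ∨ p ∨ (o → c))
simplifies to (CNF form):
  False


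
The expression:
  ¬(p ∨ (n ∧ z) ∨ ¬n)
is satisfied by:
  {n: True, p: False, z: False}


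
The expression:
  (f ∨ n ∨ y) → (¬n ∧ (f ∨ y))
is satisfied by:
  {n: False}


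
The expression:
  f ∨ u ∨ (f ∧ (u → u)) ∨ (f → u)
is always true.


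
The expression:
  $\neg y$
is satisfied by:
  {y: False}


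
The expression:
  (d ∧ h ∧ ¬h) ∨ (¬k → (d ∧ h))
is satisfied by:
  {k: True, h: True, d: True}
  {k: True, h: True, d: False}
  {k: True, d: True, h: False}
  {k: True, d: False, h: False}
  {h: True, d: True, k: False}


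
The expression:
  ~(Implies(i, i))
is never true.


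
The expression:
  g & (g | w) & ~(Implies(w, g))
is never true.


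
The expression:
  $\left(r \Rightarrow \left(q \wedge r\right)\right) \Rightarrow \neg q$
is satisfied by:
  {q: False}


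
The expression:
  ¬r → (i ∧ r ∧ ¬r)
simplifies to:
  r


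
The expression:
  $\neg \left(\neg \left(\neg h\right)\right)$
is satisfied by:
  {h: False}


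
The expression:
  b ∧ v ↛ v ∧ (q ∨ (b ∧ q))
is never true.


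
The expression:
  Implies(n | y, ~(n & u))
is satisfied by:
  {u: False, n: False}
  {n: True, u: False}
  {u: True, n: False}


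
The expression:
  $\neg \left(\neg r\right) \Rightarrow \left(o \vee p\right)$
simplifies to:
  $o \vee p \vee \neg r$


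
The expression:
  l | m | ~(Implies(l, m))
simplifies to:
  l | m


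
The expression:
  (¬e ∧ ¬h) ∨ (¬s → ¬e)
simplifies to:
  s ∨ ¬e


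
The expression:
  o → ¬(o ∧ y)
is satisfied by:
  {o: False, y: False}
  {y: True, o: False}
  {o: True, y: False}


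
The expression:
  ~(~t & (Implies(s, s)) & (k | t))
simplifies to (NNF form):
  t | ~k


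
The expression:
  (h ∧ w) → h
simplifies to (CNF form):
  True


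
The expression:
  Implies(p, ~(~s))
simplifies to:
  s | ~p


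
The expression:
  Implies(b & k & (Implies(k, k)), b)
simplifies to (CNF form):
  True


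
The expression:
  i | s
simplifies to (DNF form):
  i | s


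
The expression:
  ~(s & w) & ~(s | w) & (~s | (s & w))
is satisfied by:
  {w: False, s: False}


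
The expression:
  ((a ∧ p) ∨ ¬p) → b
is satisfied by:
  {b: True, p: True, a: False}
  {b: True, p: False, a: False}
  {b: True, a: True, p: True}
  {b: True, a: True, p: False}
  {p: True, a: False, b: False}


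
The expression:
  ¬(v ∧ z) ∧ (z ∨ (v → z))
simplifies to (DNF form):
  ¬v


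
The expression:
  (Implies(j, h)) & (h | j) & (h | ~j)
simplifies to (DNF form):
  h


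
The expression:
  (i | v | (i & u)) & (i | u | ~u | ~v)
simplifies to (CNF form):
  i | v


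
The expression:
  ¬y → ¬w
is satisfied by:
  {y: True, w: False}
  {w: False, y: False}
  {w: True, y: True}


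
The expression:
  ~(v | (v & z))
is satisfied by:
  {v: False}


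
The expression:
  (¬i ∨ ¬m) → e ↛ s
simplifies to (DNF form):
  (e ∧ ¬s) ∨ (i ∧ m) ∨ (e ∧ i ∧ m) ∨ (e ∧ i ∧ ¬s) ∨ (e ∧ m ∧ ¬s) ∨ (i ∧ m ∧ ¬s) ∨ (e ∧ i ∧ m ∧ ¬s)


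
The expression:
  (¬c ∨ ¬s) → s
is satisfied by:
  {s: True}


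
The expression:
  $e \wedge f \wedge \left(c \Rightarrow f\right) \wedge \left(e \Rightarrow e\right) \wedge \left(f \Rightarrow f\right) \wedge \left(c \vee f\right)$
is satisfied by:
  {e: True, f: True}


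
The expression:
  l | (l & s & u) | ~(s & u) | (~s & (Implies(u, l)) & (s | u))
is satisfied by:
  {l: True, s: False, u: False}
  {s: False, u: False, l: False}
  {l: True, u: True, s: False}
  {u: True, s: False, l: False}
  {l: True, s: True, u: False}
  {s: True, l: False, u: False}
  {l: True, u: True, s: True}


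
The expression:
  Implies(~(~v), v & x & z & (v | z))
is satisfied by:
  {z: True, x: True, v: False}
  {z: True, x: False, v: False}
  {x: True, z: False, v: False}
  {z: False, x: False, v: False}
  {z: True, v: True, x: True}


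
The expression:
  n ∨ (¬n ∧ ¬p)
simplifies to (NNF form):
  n ∨ ¬p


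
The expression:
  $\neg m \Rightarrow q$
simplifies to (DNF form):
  $m \vee q$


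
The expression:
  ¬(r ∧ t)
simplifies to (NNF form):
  ¬r ∨ ¬t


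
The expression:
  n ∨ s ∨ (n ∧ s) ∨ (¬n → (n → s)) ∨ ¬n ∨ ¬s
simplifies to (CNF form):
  True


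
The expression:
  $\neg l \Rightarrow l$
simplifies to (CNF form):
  $l$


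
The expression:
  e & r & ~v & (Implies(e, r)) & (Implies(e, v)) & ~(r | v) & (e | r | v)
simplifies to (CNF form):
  False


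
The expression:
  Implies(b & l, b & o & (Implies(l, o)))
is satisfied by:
  {o: True, l: False, b: False}
  {l: False, b: False, o: False}
  {b: True, o: True, l: False}
  {b: True, l: False, o: False}
  {o: True, l: True, b: False}
  {l: True, o: False, b: False}
  {b: True, l: True, o: True}


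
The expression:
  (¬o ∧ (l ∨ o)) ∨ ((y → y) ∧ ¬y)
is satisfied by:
  {l: True, y: False, o: False}
  {l: False, y: False, o: False}
  {o: True, l: True, y: False}
  {o: True, l: False, y: False}
  {y: True, l: True, o: False}


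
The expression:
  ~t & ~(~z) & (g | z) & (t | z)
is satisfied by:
  {z: True, t: False}


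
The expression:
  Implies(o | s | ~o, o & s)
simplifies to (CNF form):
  o & s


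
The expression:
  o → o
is always true.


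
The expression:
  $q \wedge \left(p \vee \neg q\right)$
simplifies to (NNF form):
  $p \wedge q$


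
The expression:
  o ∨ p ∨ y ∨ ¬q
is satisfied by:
  {y: True, o: True, p: True, q: False}
  {y: True, o: True, p: False, q: False}
  {y: True, p: True, q: False, o: False}
  {y: True, p: False, q: False, o: False}
  {o: True, p: True, q: False, y: False}
  {o: True, p: False, q: False, y: False}
  {p: True, o: False, q: False, y: False}
  {p: False, o: False, q: False, y: False}
  {y: True, o: True, q: True, p: True}
  {y: True, o: True, q: True, p: False}
  {y: True, q: True, p: True, o: False}
  {y: True, q: True, p: False, o: False}
  {q: True, o: True, p: True, y: False}
  {q: True, o: True, p: False, y: False}
  {q: True, p: True, o: False, y: False}


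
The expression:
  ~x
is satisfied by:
  {x: False}


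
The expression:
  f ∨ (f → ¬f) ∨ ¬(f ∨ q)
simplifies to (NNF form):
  True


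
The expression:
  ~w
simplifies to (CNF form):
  ~w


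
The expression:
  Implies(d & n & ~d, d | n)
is always true.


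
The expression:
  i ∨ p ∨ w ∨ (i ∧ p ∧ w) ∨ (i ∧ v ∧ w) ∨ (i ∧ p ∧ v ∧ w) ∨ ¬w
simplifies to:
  True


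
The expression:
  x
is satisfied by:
  {x: True}


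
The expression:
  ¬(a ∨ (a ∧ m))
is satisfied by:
  {a: False}


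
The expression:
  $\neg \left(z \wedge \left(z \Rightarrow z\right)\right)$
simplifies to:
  $\neg z$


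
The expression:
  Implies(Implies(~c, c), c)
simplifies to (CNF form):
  True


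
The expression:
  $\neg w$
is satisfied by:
  {w: False}


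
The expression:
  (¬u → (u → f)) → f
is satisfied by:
  {f: True}


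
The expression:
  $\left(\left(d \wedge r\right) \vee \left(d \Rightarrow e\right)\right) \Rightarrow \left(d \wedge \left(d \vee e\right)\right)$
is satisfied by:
  {d: True}


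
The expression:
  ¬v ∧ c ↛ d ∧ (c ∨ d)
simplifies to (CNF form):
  c ∧ ¬d ∧ ¬v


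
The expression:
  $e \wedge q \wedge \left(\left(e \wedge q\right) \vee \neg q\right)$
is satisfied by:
  {e: True, q: True}


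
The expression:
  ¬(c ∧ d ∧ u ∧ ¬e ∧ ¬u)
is always true.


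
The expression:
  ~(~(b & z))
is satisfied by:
  {z: True, b: True}


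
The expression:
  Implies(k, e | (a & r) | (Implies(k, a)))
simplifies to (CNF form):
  a | e | ~k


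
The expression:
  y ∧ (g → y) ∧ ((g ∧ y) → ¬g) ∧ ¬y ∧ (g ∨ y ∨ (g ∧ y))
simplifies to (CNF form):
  False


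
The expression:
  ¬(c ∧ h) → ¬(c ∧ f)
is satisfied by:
  {h: True, c: False, f: False}
  {c: False, f: False, h: False}
  {f: True, h: True, c: False}
  {f: True, c: False, h: False}
  {h: True, c: True, f: False}
  {c: True, h: False, f: False}
  {f: True, c: True, h: True}


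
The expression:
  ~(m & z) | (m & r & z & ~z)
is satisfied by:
  {m: False, z: False}
  {z: True, m: False}
  {m: True, z: False}


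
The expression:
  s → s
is always true.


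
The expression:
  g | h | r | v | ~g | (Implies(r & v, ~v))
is always true.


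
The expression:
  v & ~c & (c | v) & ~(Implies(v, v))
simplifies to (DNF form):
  False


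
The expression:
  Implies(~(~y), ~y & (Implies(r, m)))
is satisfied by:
  {y: False}


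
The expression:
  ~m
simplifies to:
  ~m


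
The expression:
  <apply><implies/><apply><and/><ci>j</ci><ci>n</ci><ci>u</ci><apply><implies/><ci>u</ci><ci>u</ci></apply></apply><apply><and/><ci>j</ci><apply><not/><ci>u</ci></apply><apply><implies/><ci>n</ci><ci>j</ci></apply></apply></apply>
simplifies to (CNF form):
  <apply><or/><apply><not/><ci>j</ci></apply><apply><not/><ci>n</ci></apply><apply><not/><ci>u</ci></apply></apply>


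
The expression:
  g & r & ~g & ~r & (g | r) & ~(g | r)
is never true.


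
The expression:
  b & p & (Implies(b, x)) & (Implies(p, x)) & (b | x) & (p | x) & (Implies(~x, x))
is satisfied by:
  {p: True, b: True, x: True}


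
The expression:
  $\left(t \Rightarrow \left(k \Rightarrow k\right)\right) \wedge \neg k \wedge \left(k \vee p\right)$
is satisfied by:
  {p: True, k: False}


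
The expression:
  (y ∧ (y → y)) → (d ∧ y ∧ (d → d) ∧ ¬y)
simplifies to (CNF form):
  ¬y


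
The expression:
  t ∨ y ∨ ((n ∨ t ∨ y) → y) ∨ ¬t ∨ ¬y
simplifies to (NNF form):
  True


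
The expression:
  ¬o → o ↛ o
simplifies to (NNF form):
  o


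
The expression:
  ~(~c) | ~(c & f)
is always true.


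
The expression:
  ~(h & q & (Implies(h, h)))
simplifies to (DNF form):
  ~h | ~q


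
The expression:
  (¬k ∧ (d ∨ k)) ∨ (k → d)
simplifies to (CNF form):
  d ∨ ¬k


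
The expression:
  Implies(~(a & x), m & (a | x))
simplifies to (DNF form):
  (a & m) | (a & x) | (m & x)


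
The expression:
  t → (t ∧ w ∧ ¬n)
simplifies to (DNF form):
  (w ∧ ¬n) ∨ ¬t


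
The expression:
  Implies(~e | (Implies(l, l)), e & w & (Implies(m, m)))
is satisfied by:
  {e: True, w: True}


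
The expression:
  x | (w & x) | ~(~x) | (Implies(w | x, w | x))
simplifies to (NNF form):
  True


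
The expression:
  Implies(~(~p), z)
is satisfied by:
  {z: True, p: False}
  {p: False, z: False}
  {p: True, z: True}


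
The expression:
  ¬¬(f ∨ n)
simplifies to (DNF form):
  f ∨ n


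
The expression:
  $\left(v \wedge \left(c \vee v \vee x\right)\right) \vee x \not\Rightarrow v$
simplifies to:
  $v \vee x$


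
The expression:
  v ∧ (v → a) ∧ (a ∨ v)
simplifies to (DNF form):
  a ∧ v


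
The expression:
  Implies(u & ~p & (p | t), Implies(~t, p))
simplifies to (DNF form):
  True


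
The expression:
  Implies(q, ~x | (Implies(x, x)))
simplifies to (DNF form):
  True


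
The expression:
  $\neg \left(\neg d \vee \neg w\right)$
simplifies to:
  $d \wedge w$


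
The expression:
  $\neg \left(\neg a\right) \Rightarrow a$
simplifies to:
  $\text{True}$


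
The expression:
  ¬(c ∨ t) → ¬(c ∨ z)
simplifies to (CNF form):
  c ∨ t ∨ ¬z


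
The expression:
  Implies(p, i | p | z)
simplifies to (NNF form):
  True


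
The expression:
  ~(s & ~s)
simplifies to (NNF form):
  True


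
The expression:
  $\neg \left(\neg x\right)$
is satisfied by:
  {x: True}


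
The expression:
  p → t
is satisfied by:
  {t: True, p: False}
  {p: False, t: False}
  {p: True, t: True}


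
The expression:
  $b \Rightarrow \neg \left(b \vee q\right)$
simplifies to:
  $\neg b$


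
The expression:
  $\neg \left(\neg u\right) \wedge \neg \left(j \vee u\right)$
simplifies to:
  $\text{False}$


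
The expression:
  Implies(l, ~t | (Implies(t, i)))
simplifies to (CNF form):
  i | ~l | ~t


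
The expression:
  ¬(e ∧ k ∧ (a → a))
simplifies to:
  ¬e ∨ ¬k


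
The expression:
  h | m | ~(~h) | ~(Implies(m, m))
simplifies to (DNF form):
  h | m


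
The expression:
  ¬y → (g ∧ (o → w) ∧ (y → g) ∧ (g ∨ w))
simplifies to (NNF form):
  y ∨ (g ∧ w) ∨ (g ∧ ¬o)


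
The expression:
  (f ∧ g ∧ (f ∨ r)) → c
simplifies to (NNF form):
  c ∨ ¬f ∨ ¬g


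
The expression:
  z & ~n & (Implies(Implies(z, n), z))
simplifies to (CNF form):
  z & ~n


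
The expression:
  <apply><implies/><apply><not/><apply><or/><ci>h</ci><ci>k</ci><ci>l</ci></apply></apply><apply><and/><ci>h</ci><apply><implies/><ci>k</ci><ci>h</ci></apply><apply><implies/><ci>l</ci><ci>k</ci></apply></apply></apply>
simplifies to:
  <apply><or/><ci>h</ci><ci>k</ci><ci>l</ci></apply>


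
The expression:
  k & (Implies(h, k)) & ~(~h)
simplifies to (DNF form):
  h & k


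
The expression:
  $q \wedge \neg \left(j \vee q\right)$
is never true.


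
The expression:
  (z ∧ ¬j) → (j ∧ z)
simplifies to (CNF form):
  j ∨ ¬z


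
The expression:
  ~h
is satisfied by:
  {h: False}


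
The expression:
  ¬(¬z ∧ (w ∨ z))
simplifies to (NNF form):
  z ∨ ¬w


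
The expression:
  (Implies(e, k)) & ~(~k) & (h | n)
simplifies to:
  k & (h | n)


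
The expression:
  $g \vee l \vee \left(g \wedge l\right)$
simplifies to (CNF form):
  $g \vee l$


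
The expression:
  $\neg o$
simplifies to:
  $\neg o$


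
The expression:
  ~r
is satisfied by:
  {r: False}


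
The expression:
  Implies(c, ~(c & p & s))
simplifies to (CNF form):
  ~c | ~p | ~s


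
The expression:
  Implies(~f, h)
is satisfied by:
  {h: True, f: True}
  {h: True, f: False}
  {f: True, h: False}


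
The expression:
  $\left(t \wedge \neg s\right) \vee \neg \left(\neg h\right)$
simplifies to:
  $h \vee \left(t \wedge \neg s\right)$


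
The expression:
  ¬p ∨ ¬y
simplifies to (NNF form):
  ¬p ∨ ¬y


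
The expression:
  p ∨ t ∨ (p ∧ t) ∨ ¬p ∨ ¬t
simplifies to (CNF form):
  True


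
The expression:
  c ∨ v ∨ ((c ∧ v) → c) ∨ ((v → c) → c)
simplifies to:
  True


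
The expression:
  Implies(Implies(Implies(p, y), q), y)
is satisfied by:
  {y: True, p: False, q: False}
  {y: True, q: True, p: False}
  {y: True, p: True, q: False}
  {y: True, q: True, p: True}
  {q: False, p: False, y: False}


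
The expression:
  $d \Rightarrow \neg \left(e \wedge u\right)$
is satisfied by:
  {u: False, e: False, d: False}
  {d: True, u: False, e: False}
  {e: True, u: False, d: False}
  {d: True, e: True, u: False}
  {u: True, d: False, e: False}
  {d: True, u: True, e: False}
  {e: True, u: True, d: False}


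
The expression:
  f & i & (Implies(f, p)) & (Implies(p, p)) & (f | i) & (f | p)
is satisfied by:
  {i: True, p: True, f: True}


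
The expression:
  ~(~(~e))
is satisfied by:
  {e: False}


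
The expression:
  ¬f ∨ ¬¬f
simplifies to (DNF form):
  True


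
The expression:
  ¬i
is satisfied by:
  {i: False}


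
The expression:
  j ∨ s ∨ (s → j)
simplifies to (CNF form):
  True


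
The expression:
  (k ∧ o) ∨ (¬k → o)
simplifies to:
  k ∨ o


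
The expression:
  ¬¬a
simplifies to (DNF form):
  a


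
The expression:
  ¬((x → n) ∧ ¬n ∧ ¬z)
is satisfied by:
  {n: True, x: True, z: True}
  {n: True, x: True, z: False}
  {n: True, z: True, x: False}
  {n: True, z: False, x: False}
  {x: True, z: True, n: False}
  {x: True, z: False, n: False}
  {z: True, x: False, n: False}


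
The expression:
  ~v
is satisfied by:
  {v: False}


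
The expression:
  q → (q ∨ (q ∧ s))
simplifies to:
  True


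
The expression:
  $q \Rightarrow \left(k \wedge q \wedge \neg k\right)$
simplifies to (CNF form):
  $\neg q$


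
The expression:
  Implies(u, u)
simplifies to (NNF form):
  True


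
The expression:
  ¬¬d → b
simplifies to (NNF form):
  b ∨ ¬d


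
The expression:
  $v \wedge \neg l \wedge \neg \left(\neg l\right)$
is never true.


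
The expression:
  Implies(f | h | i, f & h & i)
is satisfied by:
  {i: False, h: False, f: False}
  {f: True, h: True, i: True}


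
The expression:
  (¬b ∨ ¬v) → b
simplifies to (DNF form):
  b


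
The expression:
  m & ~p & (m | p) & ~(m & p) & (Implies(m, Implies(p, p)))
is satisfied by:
  {m: True, p: False}


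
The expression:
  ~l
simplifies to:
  ~l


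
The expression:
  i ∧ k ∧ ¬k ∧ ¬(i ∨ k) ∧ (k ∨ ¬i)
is never true.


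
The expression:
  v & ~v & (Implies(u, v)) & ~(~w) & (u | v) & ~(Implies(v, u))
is never true.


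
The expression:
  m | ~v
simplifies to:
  m | ~v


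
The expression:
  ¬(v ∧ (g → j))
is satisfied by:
  {g: True, v: False, j: False}
  {g: False, v: False, j: False}
  {j: True, g: True, v: False}
  {j: True, g: False, v: False}
  {v: True, g: True, j: False}


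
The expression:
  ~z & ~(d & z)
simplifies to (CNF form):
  ~z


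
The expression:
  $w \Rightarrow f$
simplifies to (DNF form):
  $f \vee \neg w$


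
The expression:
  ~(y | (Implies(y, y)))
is never true.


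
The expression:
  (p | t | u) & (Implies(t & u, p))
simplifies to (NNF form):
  p | (t & ~u) | (u & ~t)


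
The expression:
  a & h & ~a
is never true.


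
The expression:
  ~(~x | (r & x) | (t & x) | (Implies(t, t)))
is never true.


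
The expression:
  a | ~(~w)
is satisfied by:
  {a: True, w: True}
  {a: True, w: False}
  {w: True, a: False}


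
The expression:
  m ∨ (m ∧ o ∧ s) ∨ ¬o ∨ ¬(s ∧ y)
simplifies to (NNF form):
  m ∨ ¬o ∨ ¬s ∨ ¬y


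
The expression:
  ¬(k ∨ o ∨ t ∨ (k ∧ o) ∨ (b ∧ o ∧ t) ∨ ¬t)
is never true.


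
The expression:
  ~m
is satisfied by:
  {m: False}


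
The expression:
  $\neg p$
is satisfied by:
  {p: False}


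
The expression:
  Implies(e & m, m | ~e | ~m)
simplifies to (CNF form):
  True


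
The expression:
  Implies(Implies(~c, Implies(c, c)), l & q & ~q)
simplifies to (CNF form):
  False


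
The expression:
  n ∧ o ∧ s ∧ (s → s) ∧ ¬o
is never true.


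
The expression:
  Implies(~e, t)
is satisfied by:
  {t: True, e: True}
  {t: True, e: False}
  {e: True, t: False}


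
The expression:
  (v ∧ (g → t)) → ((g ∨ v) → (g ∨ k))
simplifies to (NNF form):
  g ∨ k ∨ ¬v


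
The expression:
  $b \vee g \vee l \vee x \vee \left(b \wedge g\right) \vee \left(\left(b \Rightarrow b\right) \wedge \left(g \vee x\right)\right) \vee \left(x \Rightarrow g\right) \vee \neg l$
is always true.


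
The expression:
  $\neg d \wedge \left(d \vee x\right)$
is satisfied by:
  {x: True, d: False}


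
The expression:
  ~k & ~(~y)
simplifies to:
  y & ~k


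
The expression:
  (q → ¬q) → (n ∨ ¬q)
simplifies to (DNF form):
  True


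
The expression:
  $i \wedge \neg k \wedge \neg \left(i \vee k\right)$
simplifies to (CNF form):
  $\text{False}$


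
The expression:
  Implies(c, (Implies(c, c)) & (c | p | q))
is always true.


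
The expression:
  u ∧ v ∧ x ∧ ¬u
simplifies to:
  False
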